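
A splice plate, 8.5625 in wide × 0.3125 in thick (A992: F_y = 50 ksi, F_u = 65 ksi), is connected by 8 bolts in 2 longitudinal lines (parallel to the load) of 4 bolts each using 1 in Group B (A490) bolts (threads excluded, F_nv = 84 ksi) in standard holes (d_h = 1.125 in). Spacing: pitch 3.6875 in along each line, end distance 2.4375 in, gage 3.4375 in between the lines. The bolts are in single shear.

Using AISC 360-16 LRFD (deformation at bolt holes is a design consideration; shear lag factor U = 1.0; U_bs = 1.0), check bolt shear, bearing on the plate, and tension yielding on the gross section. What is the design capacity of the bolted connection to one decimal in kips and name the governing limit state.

120.4 kips (gross-section yield governs)

Bolt shear: A_b = π(1)²/4 = 0.7854 in². φR_n = 0.75 × 84 × 0.7854 × 8 × 1 = 395.8 kips.
Bearing (0.3125 in plate, F_u = 65 ksi): end bolts L_c = 2.4375 − 1.125/2 = 1.875, R_n = min(1.2×1.875×0.3125×65, 2.4×1×0.3125×65) = 45.703 kips/bolt; interior L_c = 3.6875 − 1.125 = 2.5625, R_n = 48.75 kips/bolt. φR_n = 0.75 × (2×45.703 + 6×48.75) = 287.9 kips.
Tension yield (gross): A_g = 8.5625×0.3125 = 2.6758 in². φR_n = 0.90 × 50 × 2.6758 = 120.4 kips.
Governing: min(395.8, 287.9, 120.4) = 120.4 kips → gross-section yield.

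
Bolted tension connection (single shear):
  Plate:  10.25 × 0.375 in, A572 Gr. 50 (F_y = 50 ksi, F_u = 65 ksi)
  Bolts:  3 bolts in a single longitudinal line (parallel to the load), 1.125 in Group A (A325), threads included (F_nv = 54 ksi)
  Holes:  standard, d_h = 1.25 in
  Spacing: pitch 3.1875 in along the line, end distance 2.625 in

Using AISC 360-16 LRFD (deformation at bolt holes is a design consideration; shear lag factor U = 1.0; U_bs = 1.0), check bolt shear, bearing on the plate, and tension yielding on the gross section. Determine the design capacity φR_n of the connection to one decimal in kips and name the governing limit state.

120.8 kips (bolt shear governs)

Bolt shear: A_b = π(1.125)²/4 = 0.99402 in². φR_n = 0.75 × 54 × 0.99402 × 3 × 1 = 120.8 kips.
Bearing (0.375 in plate, F_u = 65 ksi): end bolts L_c = 2.625 − 1.25/2 = 2, R_n = min(1.2×2×0.375×65, 2.4×1.125×0.375×65) = 58.5 kips/bolt; interior L_c = 3.1875 − 1.25 = 1.9375, R_n = 56.672 kips/bolt. φR_n = 0.75 × (1×58.5 + 2×56.672) = 128.9 kips.
Tension yield (gross): A_g = 10.25×0.375 = 3.8438 in². φR_n = 0.90 × 50 × 3.8438 = 173.0 kips.
Governing: min(120.8, 128.9, 173.0) = 120.8 kips → bolt shear.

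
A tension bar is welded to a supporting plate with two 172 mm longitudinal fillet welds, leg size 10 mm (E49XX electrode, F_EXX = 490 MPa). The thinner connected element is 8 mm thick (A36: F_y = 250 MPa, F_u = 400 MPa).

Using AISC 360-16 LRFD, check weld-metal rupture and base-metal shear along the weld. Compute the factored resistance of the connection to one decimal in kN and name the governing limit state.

Weld metal: throat = 0.707×10 = 7.07 mm, L = 2×172 = 344 mm. φR_n = 0.75 × 0.6 × 490 × 7.07 × 344 = 536.3 kN.
Base metal shear (8 mm plate): yield φR_n = 1.0×0.6×250×8×344 = 412.8 kN; rupture φR_n = 0.75×0.6×400×8×344 = 495.4 kN; take 412.8 kN (yield).
Governing: min(536.3, 412.8) = 412.8 kN → base-metal shear.

412.8 kN (base-metal shear governs)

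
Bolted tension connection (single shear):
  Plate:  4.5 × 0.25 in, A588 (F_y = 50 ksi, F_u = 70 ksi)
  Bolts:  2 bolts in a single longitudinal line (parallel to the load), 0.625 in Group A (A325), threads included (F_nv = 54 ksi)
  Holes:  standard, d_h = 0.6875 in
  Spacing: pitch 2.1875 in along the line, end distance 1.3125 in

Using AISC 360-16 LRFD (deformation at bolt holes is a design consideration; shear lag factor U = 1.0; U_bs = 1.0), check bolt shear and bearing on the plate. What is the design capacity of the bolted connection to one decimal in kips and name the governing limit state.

Bolt shear: A_b = π(0.625)²/4 = 0.3068 in². φR_n = 0.75 × 54 × 0.3068 × 2 × 1 = 24.9 kips.
Bearing (0.25 in plate, F_u = 70 ksi): end bolts L_c = 1.3125 − 0.6875/2 = 0.96875, R_n = min(1.2×0.96875×0.25×70, 2.4×0.625×0.25×70) = 20.344 kips/bolt; interior L_c = 2.1875 − 0.6875 = 1.5, R_n = 26.25 kips/bolt. φR_n = 0.75 × (1×20.344 + 1×26.25) = 34.9 kips.
Governing: min(24.9, 34.9) = 24.9 kips → bolt shear.

24.9 kips (bolt shear governs)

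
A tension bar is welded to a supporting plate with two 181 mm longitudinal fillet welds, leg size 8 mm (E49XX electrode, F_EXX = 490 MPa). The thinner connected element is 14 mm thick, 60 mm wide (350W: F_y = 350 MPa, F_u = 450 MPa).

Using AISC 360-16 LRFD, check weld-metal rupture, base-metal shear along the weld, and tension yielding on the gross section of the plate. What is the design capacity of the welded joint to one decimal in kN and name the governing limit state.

Weld metal: throat = 0.707×8 = 5.656 mm, L = 2×181 = 362 mm. φR_n = 0.75 × 0.6 × 490 × 5.656 × 362 = 451.5 kN.
Base metal shear (14 mm plate): yield φR_n = 1.0×0.6×350×14×362 = 1064.3 kN; rupture φR_n = 0.75×0.6×450×14×362 = 1026.3 kN; take 1026.3 kN (rupture).
Tension yield (gross): A_g = 60×14 = 840 mm². φR_n = 0.90 × 350 × 840 = 264.6 kN.
Governing: min(451.5, 1026.3, 264.6) = 264.6 kN → gross-section yield.

264.6 kN (gross-section yield governs)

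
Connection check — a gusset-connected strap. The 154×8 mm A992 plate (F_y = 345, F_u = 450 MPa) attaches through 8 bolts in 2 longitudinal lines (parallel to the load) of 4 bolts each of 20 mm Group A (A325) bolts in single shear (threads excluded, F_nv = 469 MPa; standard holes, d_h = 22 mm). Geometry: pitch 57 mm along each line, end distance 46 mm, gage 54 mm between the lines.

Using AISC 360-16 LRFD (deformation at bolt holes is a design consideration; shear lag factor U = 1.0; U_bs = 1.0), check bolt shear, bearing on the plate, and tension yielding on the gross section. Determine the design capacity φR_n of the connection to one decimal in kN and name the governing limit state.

Bolt shear: A_b = π(20)²/4 = 314.16 mm². φR_n = 0.75 × 469 × 314.16 × 8 × 1 = 884.0 kN.
Bearing (8 mm plate, F_u = 450 MPa): end bolts L_c = 46 − 22/2 = 35, R_n = min(1.2×35×8×450, 2.4×20×8×450) = 151.2 kN/bolt; interior L_c = 57 − 22 = 35, R_n = 151.2 kN/bolt. φR_n = 0.75 × (2×151.2 + 6×151.2) = 907.2 kN.
Tension yield (gross): A_g = 154×8 = 1232 mm². φR_n = 0.90 × 345 × 1232 = 382.5 kN.
Governing: min(884.0, 907.2, 382.5) = 382.5 kN → gross-section yield.

382.5 kN (gross-section yield governs)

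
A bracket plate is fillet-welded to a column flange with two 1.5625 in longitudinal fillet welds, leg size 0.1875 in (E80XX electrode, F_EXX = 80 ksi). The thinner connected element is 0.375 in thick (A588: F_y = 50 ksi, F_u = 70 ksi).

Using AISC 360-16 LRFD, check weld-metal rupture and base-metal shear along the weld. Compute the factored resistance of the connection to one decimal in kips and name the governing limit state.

Weld metal: throat = 0.707×0.1875 = 0.13256 in, L = 2×1.5625 = 3.125 in. φR_n = 0.75 × 0.6 × 80 × 0.13256 × 3.125 = 14.9 kips.
Base metal shear (0.375 in plate): yield φR_n = 1.0×0.6×50×0.375×3.125 = 35.2 kips; rupture φR_n = 0.75×0.6×70×0.375×3.125 = 36.9 kips; take 35.2 kips (yield).
Governing: min(14.9, 35.2) = 14.9 kips → weld metal.

14.9 kips (weld metal governs)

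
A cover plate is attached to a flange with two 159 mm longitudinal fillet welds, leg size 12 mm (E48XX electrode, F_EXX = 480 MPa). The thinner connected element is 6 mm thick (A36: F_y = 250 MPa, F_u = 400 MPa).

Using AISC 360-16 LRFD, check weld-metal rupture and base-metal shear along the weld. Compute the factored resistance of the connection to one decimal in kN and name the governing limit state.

286.2 kN (base-metal shear governs)

Weld metal: throat = 0.707×12 = 8.484 mm, L = 2×159 = 318 mm. φR_n = 0.75 × 0.6 × 480 × 8.484 × 318 = 582.7 kN.
Base metal shear (6 mm plate): yield φR_n = 1.0×0.6×250×6×318 = 286.2 kN; rupture φR_n = 0.75×0.6×400×6×318 = 343.4 kN; take 286.2 kN (yield).
Governing: min(582.7, 286.2) = 286.2 kN → base-metal shear.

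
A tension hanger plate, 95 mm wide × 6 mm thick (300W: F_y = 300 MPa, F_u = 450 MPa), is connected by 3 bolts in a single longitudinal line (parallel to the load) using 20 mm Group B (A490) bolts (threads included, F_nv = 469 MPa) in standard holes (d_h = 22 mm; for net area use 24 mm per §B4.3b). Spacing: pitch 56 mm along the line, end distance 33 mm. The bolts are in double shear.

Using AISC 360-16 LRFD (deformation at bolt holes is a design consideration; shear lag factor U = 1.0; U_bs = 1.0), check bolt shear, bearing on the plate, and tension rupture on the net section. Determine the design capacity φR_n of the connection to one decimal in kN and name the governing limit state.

143.8 kN (net-section rupture governs)

Bolt shear: A_b = π(20)²/4 = 314.16 mm². φR_n = 0.75 × 469 × 314.16 × 3 × 2 = 663.0 kN.
Bearing (6 mm plate, F_u = 450 MPa): end bolts L_c = 33 − 22/2 = 22, R_n = min(1.2×22×6×450, 2.4×20×6×450) = 71.28 kN/bolt; interior L_c = 56 − 22 = 34, R_n = 110.16 kN/bolt. φR_n = 0.75 × (1×71.28 + 2×110.16) = 218.7 kN.
Tension rupture (net): A_n = (95 − 1×24)×6 = 426 mm² (U = 1.0, A_e = A_n). φR_n = 0.75 × 450 × 426 = 143.8 kN.
Governing: min(663.0, 218.7, 143.8) = 143.8 kN → net-section rupture.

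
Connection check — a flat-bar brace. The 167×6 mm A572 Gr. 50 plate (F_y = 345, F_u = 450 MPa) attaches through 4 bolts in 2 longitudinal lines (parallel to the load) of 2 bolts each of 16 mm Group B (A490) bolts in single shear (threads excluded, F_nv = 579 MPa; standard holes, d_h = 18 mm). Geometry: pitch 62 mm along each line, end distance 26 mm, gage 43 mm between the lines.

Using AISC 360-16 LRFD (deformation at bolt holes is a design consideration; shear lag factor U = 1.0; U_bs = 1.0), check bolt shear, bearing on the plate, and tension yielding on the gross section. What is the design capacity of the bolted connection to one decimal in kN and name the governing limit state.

Bolt shear: A_b = π(16)²/4 = 201.06 mm². φR_n = 0.75 × 579 × 201.06 × 4 × 1 = 349.2 kN.
Bearing (6 mm plate, F_u = 450 MPa): end bolts L_c = 26 − 18/2 = 17, R_n = min(1.2×17×6×450, 2.4×16×6×450) = 55.08 kN/bolt; interior L_c = 62 − 18 = 44, R_n = 103.68 kN/bolt. φR_n = 0.75 × (2×55.08 + 2×103.68) = 238.1 kN.
Tension yield (gross): A_g = 167×6 = 1002 mm². φR_n = 0.90 × 345 × 1002 = 311.1 kN.
Governing: min(349.2, 238.1, 311.1) = 238.1 kN → bearing.

238.1 kN (bearing governs)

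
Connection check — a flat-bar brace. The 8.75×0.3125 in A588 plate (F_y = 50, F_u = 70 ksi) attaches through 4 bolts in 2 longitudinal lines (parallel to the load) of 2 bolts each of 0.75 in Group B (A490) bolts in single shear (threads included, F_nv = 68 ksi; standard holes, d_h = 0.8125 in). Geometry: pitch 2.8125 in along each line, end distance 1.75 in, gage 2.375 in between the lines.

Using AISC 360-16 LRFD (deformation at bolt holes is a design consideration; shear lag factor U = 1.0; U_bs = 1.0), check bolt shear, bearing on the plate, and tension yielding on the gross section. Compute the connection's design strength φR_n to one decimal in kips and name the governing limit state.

Bolt shear: A_b = π(0.75)²/4 = 0.44179 in². φR_n = 0.75 × 68 × 0.44179 × 4 × 1 = 90.1 kips.
Bearing (0.3125 in plate, F_u = 70 ksi): end bolts L_c = 1.75 − 0.8125/2 = 1.34375, R_n = min(1.2×1.34375×0.3125×70, 2.4×0.75×0.3125×70) = 35.273 kips/bolt; interior L_c = 2.8125 − 0.8125 = 2, R_n = 39.375 kips/bolt. φR_n = 0.75 × (2×35.273 + 2×39.375) = 112.0 kips.
Tension yield (gross): A_g = 8.75×0.3125 = 2.7344 in². φR_n = 0.90 × 50 × 2.7344 = 123.0 kips.
Governing: min(90.1, 112.0, 123.0) = 90.1 kips → bolt shear.

90.1 kips (bolt shear governs)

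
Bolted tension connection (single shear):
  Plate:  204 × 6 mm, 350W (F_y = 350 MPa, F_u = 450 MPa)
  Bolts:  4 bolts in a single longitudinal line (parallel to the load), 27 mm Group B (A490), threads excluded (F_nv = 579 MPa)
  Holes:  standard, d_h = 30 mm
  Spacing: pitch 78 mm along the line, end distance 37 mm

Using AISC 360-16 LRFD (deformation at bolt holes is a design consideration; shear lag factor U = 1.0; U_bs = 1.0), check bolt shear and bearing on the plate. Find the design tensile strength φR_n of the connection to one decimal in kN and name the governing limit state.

403.4 kN (bearing governs)

Bolt shear: A_b = π(27)²/4 = 572.56 mm². φR_n = 0.75 × 579 × 572.56 × 4 × 1 = 994.5 kN.
Bearing (6 mm plate, F_u = 450 MPa): end bolts L_c = 37 − 30/2 = 22, R_n = min(1.2×22×6×450, 2.4×27×6×450) = 71.28 kN/bolt; interior L_c = 78 − 30 = 48, R_n = 155.52 kN/bolt. φR_n = 0.75 × (1×71.28 + 3×155.52) = 403.4 kN.
Governing: min(994.5, 403.4) = 403.4 kN → bearing.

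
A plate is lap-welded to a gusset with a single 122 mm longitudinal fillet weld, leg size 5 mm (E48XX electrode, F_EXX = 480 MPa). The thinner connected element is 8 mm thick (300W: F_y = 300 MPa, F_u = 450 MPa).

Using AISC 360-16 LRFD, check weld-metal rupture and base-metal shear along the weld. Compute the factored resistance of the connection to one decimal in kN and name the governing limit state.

Weld metal: throat = 0.707×5 = 3.535 mm, L = 122 mm. φR_n = 0.75 × 0.6 × 480 × 3.535 × 122 = 93.2 kN.
Base metal shear (8 mm plate): yield φR_n = 1.0×0.6×300×8×122 = 175.7 kN; rupture φR_n = 0.75×0.6×450×8×122 = 197.6 kN; take 175.7 kN (yield).
Governing: min(93.2, 175.7) = 93.2 kN → weld metal.

93.2 kN (weld metal governs)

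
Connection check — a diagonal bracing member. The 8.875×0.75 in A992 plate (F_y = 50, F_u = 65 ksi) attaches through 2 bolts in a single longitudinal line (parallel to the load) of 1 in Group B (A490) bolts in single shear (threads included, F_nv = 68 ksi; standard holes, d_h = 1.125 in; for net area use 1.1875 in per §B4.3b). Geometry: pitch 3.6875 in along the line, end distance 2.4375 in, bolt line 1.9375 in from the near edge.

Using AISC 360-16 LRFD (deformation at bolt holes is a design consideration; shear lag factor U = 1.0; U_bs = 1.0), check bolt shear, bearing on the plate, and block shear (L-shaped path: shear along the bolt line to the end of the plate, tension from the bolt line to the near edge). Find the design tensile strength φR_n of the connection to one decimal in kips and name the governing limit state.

80.1 kips (bolt shear governs)

Bolt shear: A_b = π(1)²/4 = 0.7854 in². φR_n = 0.75 × 68 × 0.7854 × 2 × 1 = 80.1 kips.
Bearing (0.75 in plate, F_u = 65 ksi): end bolts L_c = 2.4375 − 1.125/2 = 1.875, R_n = min(1.2×1.875×0.75×65, 2.4×1×0.75×65) = 109.69 kips/bolt; interior L_c = 3.6875 − 1.125 = 2.5625, R_n = 117 kips/bolt. φR_n = 0.75 × (1×109.69 + 1×117) = 170.0 kips.
Block shear: shear path 1×[2.4375+1×3.6875] = 1×6.125 in, A_gv = 4.5938, A_nv = 1×(6.125 − 1.5×1.1875)×0.75 = 3.2578 in²; tension to near edge: (1.9375 − 0.5×1.1875)×0.75 = 1.0078 in². R_n = min(0.6×65×3.2578, 0.6×50×4.5938) + 1.0×65×1.0078 = min(127.05, 137.81) + 65.507 = 192.56 kips. φR_n = 0.75 × 192.56 = 144.4 kips.
Governing: min(80.1, 170.0, 144.4) = 80.1 kips → bolt shear.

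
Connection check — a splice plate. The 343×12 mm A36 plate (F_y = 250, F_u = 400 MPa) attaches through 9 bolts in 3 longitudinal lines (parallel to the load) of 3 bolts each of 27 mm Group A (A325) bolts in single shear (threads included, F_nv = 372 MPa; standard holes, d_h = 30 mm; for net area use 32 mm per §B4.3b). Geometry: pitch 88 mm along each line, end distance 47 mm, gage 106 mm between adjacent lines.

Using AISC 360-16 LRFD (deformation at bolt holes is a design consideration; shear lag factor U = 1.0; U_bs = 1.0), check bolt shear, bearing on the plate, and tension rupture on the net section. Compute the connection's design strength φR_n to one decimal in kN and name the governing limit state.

Bolt shear: A_b = π(27)²/4 = 572.56 mm². φR_n = 0.75 × 372 × 572.56 × 9 × 1 = 1437.7 kN.
Bearing (12 mm plate, F_u = 400 MPa): end bolts L_c = 47 − 30/2 = 32, R_n = min(1.2×32×12×400, 2.4×27×12×400) = 184.32 kN/bolt; interior L_c = 88 − 30 = 58, R_n = 311.04 kN/bolt. φR_n = 0.75 × (3×184.32 + 6×311.04) = 1814.4 kN.
Tension rupture (net): A_n = (343 − 3×32)×12 = 2964 mm² (U = 1.0, A_e = A_n). φR_n = 0.75 × 400 × 2964 = 889.2 kN.
Governing: min(1437.7, 1814.4, 889.2) = 889.2 kN → net-section rupture.

889.2 kN (net-section rupture governs)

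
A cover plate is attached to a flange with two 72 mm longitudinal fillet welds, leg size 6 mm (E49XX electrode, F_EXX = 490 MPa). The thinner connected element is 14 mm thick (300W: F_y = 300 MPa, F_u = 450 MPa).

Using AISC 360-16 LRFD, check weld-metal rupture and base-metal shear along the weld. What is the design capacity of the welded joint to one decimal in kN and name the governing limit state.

Weld metal: throat = 0.707×6 = 4.242 mm, L = 2×72 = 144 mm. φR_n = 0.75 × 0.6 × 490 × 4.242 × 144 = 134.7 kN.
Base metal shear (14 mm plate): yield φR_n = 1.0×0.6×300×14×144 = 362.9 kN; rupture φR_n = 0.75×0.6×450×14×144 = 408.2 kN; take 362.9 kN (yield).
Governing: min(134.7, 362.9) = 134.7 kN → weld metal.

134.7 kN (weld metal governs)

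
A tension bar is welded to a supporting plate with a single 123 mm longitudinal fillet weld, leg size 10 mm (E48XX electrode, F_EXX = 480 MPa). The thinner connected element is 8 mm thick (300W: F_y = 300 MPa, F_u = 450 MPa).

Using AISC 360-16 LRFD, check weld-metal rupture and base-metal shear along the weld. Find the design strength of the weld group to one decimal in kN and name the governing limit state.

Weld metal: throat = 0.707×10 = 7.07 mm, L = 123 mm. φR_n = 0.75 × 0.6 × 480 × 7.07 × 123 = 187.8 kN.
Base metal shear (8 mm plate): yield φR_n = 1.0×0.6×300×8×123 = 177.1 kN; rupture φR_n = 0.75×0.6×450×8×123 = 199.3 kN; take 177.1 kN (yield).
Governing: min(187.8, 177.1) = 177.1 kN → base-metal shear.

177.1 kN (base-metal shear governs)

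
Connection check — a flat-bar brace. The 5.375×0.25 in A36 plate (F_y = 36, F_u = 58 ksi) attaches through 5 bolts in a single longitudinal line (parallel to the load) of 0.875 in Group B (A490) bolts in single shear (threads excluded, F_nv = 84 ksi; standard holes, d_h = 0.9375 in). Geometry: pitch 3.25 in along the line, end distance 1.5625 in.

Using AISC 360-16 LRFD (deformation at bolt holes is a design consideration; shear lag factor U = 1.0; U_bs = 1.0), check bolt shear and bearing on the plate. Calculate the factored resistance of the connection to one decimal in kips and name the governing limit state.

105.6 kips (bearing governs)

Bolt shear: A_b = π(0.875)²/4 = 0.60132 in². φR_n = 0.75 × 84 × 0.60132 × 5 × 1 = 189.4 kips.
Bearing (0.25 in plate, F_u = 58 ksi): end bolts L_c = 1.5625 − 0.9375/2 = 1.09375, R_n = min(1.2×1.09375×0.25×58, 2.4×0.875×0.25×58) = 19.031 kips/bolt; interior L_c = 3.25 − 0.9375 = 2.3125, R_n = 30.45 kips/bolt. φR_n = 0.75 × (1×19.031 + 4×30.45) = 105.6 kips.
Governing: min(189.4, 105.6) = 105.6 kips → bearing.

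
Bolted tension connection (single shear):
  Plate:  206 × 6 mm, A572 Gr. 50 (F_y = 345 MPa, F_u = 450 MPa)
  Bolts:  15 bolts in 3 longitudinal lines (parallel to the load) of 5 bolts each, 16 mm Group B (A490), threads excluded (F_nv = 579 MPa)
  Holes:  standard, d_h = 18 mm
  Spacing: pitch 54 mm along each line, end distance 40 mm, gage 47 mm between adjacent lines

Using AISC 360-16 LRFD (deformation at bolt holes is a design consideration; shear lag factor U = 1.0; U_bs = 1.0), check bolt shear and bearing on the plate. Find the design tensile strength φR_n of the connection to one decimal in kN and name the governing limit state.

1159.1 kN (bearing governs)

Bolt shear: A_b = π(16)²/4 = 201.06 mm². φR_n = 0.75 × 579 × 201.06 × 15 × 1 = 1309.7 kN.
Bearing (6 mm plate, F_u = 450 MPa): end bolts L_c = 40 − 18/2 = 31, R_n = min(1.2×31×6×450, 2.4×16×6×450) = 100.44 kN/bolt; interior L_c = 54 − 18 = 36, R_n = 103.68 kN/bolt. φR_n = 0.75 × (3×100.44 + 12×103.68) = 1159.1 kN.
Governing: min(1309.7, 1159.1) = 1159.1 kN → bearing.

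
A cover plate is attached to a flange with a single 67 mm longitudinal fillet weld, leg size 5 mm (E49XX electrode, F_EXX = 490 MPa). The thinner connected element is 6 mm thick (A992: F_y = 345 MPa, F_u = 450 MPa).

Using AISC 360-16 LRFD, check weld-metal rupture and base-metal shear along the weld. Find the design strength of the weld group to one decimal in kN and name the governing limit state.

Weld metal: throat = 0.707×5 = 3.535 mm, L = 67 mm. φR_n = 0.75 × 0.6 × 490 × 3.535 × 67 = 52.2 kN.
Base metal shear (6 mm plate): yield φR_n = 1.0×0.6×345×6×67 = 83.2 kN; rupture φR_n = 0.75×0.6×450×6×67 = 81.4 kN; take 81.4 kN (rupture).
Governing: min(52.2, 81.4) = 52.2 kN → weld metal.

52.2 kN (weld metal governs)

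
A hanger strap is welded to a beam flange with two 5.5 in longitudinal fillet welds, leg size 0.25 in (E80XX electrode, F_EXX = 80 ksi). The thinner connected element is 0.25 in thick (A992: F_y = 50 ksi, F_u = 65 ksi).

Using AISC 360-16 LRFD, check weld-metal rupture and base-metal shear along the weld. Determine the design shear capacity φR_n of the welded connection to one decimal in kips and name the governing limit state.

70.0 kips (weld metal governs)

Weld metal: throat = 0.707×0.25 = 0.17675 in, L = 2×5.5 = 11 in. φR_n = 0.75 × 0.6 × 80 × 0.17675 × 11 = 70.0 kips.
Base metal shear (0.25 in plate): yield φR_n = 1.0×0.6×50×0.25×11 = 82.5 kips; rupture φR_n = 0.75×0.6×65×0.25×11 = 80.4 kips; take 80.4 kips (rupture).
Governing: min(70.0, 80.4) = 70.0 kips → weld metal.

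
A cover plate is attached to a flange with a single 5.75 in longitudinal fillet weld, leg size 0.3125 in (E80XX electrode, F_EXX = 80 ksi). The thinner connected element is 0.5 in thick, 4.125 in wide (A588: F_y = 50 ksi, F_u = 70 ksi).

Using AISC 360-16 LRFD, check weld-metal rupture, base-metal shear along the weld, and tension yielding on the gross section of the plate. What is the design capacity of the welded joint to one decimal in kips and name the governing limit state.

45.7 kips (weld metal governs)

Weld metal: throat = 0.707×0.3125 = 0.22094 in, L = 5.75 in. φR_n = 0.75 × 0.6 × 80 × 0.22094 × 5.75 = 45.7 kips.
Base metal shear (0.5 in plate): yield φR_n = 1.0×0.6×50×0.5×5.75 = 86.3 kips; rupture φR_n = 0.75×0.6×70×0.5×5.75 = 90.6 kips; take 86.3 kips (yield).
Tension yield (gross): A_g = 4.125×0.5 = 2.0625 in². φR_n = 0.90 × 50 × 2.0625 = 92.8 kips.
Governing: min(45.7, 86.3, 92.8) = 45.7 kips → weld metal.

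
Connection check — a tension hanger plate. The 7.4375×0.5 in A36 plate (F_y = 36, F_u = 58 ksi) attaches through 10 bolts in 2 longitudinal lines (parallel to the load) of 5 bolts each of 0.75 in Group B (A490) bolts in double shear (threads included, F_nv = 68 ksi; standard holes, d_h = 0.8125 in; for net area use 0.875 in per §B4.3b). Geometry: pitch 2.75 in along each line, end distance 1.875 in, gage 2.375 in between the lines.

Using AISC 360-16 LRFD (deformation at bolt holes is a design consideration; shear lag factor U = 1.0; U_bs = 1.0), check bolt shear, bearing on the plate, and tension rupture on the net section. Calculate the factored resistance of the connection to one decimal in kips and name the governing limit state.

123.7 kips (net-section rupture governs)

Bolt shear: A_b = π(0.75)²/4 = 0.44179 in². φR_n = 0.75 × 68 × 0.44179 × 10 × 2 = 450.6 kips.
Bearing (0.5 in plate, F_u = 58 ksi): end bolts L_c = 1.875 − 0.8125/2 = 1.46875, R_n = min(1.2×1.46875×0.5×58, 2.4×0.75×0.5×58) = 51.113 kips/bolt; interior L_c = 2.75 − 0.8125 = 1.9375, R_n = 52.2 kips/bolt. φR_n = 0.75 × (2×51.113 + 8×52.2) = 389.9 kips.
Tension rupture (net): A_n = (7.4375 − 2×0.875)×0.5 = 2.8438 in² (U = 1.0, A_e = A_n). φR_n = 0.75 × 58 × 2.8438 = 123.7 kips.
Governing: min(450.6, 389.9, 123.7) = 123.7 kips → net-section rupture.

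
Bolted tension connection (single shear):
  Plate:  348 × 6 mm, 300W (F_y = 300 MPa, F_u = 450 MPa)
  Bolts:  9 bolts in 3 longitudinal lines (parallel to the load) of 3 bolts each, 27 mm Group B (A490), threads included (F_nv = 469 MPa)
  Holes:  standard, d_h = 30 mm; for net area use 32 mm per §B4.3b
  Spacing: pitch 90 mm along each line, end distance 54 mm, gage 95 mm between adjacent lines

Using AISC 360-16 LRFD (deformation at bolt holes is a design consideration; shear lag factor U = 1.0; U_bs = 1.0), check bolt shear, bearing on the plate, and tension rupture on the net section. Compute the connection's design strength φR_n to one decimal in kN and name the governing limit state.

Bolt shear: A_b = π(27)²/4 = 572.56 mm². φR_n = 0.75 × 469 × 572.56 × 9 × 1 = 1812.6 kN.
Bearing (6 mm plate, F_u = 450 MPa): end bolts L_c = 54 − 30/2 = 39, R_n = min(1.2×39×6×450, 2.4×27×6×450) = 126.36 kN/bolt; interior L_c = 90 − 30 = 60, R_n = 174.96 kN/bolt. φR_n = 0.75 × (3×126.36 + 6×174.96) = 1071.6 kN.
Tension rupture (net): A_n = (348 − 3×32)×6 = 1512 mm² (U = 1.0, A_e = A_n). φR_n = 0.75 × 450 × 1512 = 510.3 kN.
Governing: min(1812.6, 1071.6, 510.3) = 510.3 kN → net-section rupture.

510.3 kN (net-section rupture governs)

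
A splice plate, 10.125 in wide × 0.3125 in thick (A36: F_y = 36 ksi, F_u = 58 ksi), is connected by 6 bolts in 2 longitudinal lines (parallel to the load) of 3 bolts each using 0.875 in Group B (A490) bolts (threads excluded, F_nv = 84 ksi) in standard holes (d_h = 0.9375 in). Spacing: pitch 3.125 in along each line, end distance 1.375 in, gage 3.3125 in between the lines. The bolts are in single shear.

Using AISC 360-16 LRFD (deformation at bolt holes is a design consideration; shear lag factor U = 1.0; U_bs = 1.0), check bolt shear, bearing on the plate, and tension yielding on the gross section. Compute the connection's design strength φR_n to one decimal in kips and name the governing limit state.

Bolt shear: A_b = π(0.875)²/4 = 0.60132 in². φR_n = 0.75 × 84 × 0.60132 × 6 × 1 = 227.3 kips.
Bearing (0.3125 in plate, F_u = 58 ksi): end bolts L_c = 1.375 − 0.9375/2 = 0.90625, R_n = min(1.2×0.90625×0.3125×58, 2.4×0.875×0.3125×58) = 19.711 kips/bolt; interior L_c = 3.125 − 0.9375 = 2.1875, R_n = 38.063 kips/bolt. φR_n = 0.75 × (2×19.711 + 4×38.063) = 143.8 kips.
Tension yield (gross): A_g = 10.125×0.3125 = 3.1641 in². φR_n = 0.90 × 36 × 3.1641 = 102.5 kips.
Governing: min(227.3, 143.8, 102.5) = 102.5 kips → gross-section yield.

102.5 kips (gross-section yield governs)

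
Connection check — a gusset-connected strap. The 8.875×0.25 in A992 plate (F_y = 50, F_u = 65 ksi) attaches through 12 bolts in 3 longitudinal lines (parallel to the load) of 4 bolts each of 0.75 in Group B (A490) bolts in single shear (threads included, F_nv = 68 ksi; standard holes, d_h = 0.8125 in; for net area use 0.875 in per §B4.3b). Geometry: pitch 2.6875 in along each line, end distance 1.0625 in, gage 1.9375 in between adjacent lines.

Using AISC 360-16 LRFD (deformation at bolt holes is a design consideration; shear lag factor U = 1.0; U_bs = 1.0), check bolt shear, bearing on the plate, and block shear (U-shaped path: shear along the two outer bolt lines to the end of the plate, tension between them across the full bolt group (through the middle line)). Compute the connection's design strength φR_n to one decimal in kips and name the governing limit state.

Bolt shear: A_b = π(0.75)²/4 = 0.44179 in². φR_n = 0.75 × 68 × 0.44179 × 12 × 1 = 270.4 kips.
Bearing (0.25 in plate, F_u = 65 ksi): end bolts L_c = 1.0625 − 0.8125/2 = 0.65625, R_n = min(1.2×0.65625×0.25×65, 2.4×0.75×0.25×65) = 12.797 kips/bolt; interior L_c = 2.6875 − 0.8125 = 1.875, R_n = 29.25 kips/bolt. φR_n = 0.75 × (3×12.797 + 9×29.25) = 226.2 kips.
Block shear: shear path 2×[1.0625+3×2.6875] = 2×9.125 in, A_gv = 4.5625, A_nv = 2×(9.125 − 3.5×0.875)×0.25 = 3.0313 in²; tension across gage: (3.875 − 2×0.875)×0.25 = 0.53125 in². R_n = min(0.6×65×3.0313, 0.6×50×4.5625) + 1.0×65×0.53125 = min(118.22, 136.88) + 34.531 = 152.75 kips. φR_n = 0.75 × 152.75 = 114.6 kips.
Governing: min(270.4, 226.2, 114.6) = 114.6 kips → block shear.

114.6 kips (block shear governs)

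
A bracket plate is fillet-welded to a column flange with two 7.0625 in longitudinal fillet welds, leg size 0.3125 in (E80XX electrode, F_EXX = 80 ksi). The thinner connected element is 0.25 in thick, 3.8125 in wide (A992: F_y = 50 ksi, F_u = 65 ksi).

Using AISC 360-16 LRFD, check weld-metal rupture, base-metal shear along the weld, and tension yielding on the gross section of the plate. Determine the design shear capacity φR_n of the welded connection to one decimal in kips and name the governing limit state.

42.9 kips (gross-section yield governs)

Weld metal: throat = 0.707×0.3125 = 0.22094 in, L = 2×7.0625 = 14.125 in. φR_n = 0.75 × 0.6 × 80 × 0.22094 × 14.125 = 112.3 kips.
Base metal shear (0.25 in plate): yield φR_n = 1.0×0.6×50×0.25×14.125 = 105.9 kips; rupture φR_n = 0.75×0.6×65×0.25×14.125 = 103.3 kips; take 103.3 kips (rupture).
Tension yield (gross): A_g = 3.8125×0.25 = 0.95313 in². φR_n = 0.90 × 50 × 0.95313 = 42.9 kips.
Governing: min(112.3, 103.3, 42.9) = 42.9 kips → gross-section yield.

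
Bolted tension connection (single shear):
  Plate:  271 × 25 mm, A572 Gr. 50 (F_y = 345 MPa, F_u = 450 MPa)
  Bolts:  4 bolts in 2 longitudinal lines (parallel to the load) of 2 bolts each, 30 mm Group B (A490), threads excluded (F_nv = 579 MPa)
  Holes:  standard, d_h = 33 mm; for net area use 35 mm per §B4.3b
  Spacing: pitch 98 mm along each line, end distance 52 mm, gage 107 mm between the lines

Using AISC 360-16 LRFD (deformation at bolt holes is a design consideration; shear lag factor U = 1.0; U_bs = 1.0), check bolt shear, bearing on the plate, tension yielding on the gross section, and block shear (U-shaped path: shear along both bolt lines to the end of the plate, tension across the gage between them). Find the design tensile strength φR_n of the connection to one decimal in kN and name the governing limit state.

1227.8 kN (bolt shear governs)

Bolt shear: A_b = π(30)²/4 = 706.86 mm². φR_n = 0.75 × 579 × 706.86 × 4 × 1 = 1227.8 kN.
Bearing (25 mm plate, F_u = 450 MPa): end bolts L_c = 52 − 33/2 = 35.5, R_n = min(1.2×35.5×25×450, 2.4×30×25×450) = 479.25 kN/bolt; interior L_c = 98 − 33 = 65, R_n = 810 kN/bolt. φR_n = 0.75 × (2×479.25 + 2×810) = 1933.9 kN.
Tension yield (gross): A_g = 271×25 = 6775 mm². φR_n = 0.90 × 345 × 6775 = 2103.6 kN.
Block shear: shear path 2×[52+1×98] = 2×150 mm, A_gv = 7500, A_nv = 2×(150 − 1.5×35)×25 = 4875 mm²; tension across gage: (107 − 1×35)×25 = 1800 mm². R_n = min(0.6×450×4875, 0.6×345×7500) + 1.0×450×1800 = min(1316.3, 1552.5) + 810 = 2126.3 kN. φR_n = 0.75 × 2126.3 = 1594.7 kN.
Governing: min(1227.8, 1933.9, 2103.6, 1594.7) = 1227.8 kN → bolt shear.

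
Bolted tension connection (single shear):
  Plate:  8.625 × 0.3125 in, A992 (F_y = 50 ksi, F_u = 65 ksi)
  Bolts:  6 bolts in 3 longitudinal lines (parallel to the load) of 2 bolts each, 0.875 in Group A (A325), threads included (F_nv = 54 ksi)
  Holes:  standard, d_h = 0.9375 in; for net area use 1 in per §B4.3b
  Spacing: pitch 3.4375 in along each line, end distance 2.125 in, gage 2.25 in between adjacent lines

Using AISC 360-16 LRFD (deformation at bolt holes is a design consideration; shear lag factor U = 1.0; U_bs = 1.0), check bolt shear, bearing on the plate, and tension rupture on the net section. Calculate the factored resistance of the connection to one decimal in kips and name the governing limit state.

85.7 kips (net-section rupture governs)

Bolt shear: A_b = π(0.875)²/4 = 0.60132 in². φR_n = 0.75 × 54 × 0.60132 × 6 × 1 = 146.1 kips.
Bearing (0.3125 in plate, F_u = 65 ksi): end bolts L_c = 2.125 − 0.9375/2 = 1.65625, R_n = min(1.2×1.65625×0.3125×65, 2.4×0.875×0.3125×65) = 40.371 kips/bolt; interior L_c = 3.4375 − 0.9375 = 2.5, R_n = 42.656 kips/bolt. φR_n = 0.75 × (3×40.371 + 3×42.656) = 186.8 kips.
Tension rupture (net): A_n = (8.625 − 3×1)×0.3125 = 1.7578 in² (U = 1.0, A_e = A_n). φR_n = 0.75 × 65 × 1.7578 = 85.7 kips.
Governing: min(146.1, 186.8, 85.7) = 85.7 kips → net-section rupture.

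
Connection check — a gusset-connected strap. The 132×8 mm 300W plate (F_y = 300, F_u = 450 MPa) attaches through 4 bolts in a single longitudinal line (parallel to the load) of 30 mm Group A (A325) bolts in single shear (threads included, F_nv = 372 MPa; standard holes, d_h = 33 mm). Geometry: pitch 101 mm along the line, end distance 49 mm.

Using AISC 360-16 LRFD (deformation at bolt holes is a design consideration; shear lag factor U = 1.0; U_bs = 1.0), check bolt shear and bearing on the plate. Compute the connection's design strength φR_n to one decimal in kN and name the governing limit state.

Bolt shear: A_b = π(30)²/4 = 706.86 mm². φR_n = 0.75 × 372 × 706.86 × 4 × 1 = 788.9 kN.
Bearing (8 mm plate, F_u = 450 MPa): end bolts L_c = 49 − 33/2 = 32.5, R_n = min(1.2×32.5×8×450, 2.4×30×8×450) = 140.4 kN/bolt; interior L_c = 101 − 33 = 68, R_n = 259.2 kN/bolt. φR_n = 0.75 × (1×140.4 + 3×259.2) = 688.5 kN.
Governing: min(788.9, 688.5) = 688.5 kN → bearing.

688.5 kN (bearing governs)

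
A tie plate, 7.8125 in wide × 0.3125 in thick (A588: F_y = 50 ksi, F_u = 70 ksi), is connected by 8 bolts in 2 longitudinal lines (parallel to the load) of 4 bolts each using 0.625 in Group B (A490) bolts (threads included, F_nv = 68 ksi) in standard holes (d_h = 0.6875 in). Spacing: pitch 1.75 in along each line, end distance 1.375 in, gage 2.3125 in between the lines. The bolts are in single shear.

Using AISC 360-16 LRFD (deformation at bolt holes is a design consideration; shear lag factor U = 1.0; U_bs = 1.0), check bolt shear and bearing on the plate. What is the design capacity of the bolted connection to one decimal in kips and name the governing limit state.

125.2 kips (bolt shear governs)

Bolt shear: A_b = π(0.625)²/4 = 0.3068 in². φR_n = 0.75 × 68 × 0.3068 × 8 × 1 = 125.2 kips.
Bearing (0.3125 in plate, F_u = 70 ksi): end bolts L_c = 1.375 − 0.6875/2 = 1.03125, R_n = min(1.2×1.03125×0.3125×70, 2.4×0.625×0.3125×70) = 27.07 kips/bolt; interior L_c = 1.75 − 0.6875 = 1.0625, R_n = 27.891 kips/bolt. φR_n = 0.75 × (2×27.07 + 6×27.891) = 166.1 kips.
Governing: min(125.2, 166.1) = 125.2 kips → bolt shear.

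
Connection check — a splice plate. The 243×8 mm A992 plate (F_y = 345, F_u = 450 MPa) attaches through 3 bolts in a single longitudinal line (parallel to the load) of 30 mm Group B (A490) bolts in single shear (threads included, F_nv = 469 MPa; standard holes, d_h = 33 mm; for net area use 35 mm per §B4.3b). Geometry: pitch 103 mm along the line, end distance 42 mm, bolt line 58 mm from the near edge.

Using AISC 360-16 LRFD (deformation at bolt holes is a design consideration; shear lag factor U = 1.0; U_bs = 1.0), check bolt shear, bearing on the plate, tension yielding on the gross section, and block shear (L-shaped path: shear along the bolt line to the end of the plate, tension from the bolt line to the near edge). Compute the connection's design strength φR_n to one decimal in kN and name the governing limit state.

369.4 kN (block shear governs)

Bolt shear: A_b = π(30)²/4 = 706.86 mm². φR_n = 0.75 × 469 × 706.86 × 3 × 1 = 745.9 kN.
Bearing (8 mm plate, F_u = 450 MPa): end bolts L_c = 42 − 33/2 = 25.5, R_n = min(1.2×25.5×8×450, 2.4×30×8×450) = 110.16 kN/bolt; interior L_c = 103 − 33 = 70, R_n = 259.2 kN/bolt. φR_n = 0.75 × (1×110.16 + 2×259.2) = 471.4 kN.
Tension yield (gross): A_g = 243×8 = 1944 mm². φR_n = 0.90 × 345 × 1944 = 603.6 kN.
Block shear: shear path 1×[42+2×103] = 1×248 mm, A_gv = 1984, A_nv = 1×(248 − 2.5×35)×8 = 1284 mm²; tension to near edge: (58 − 0.5×35)×8 = 324 mm². R_n = min(0.6×450×1284, 0.6×345×1984) + 1.0×450×324 = min(346.68, 410.69) + 145.8 = 492.48 kN. φR_n = 0.75 × 492.48 = 369.4 kN.
Governing: min(745.9, 471.4, 603.6, 369.4) = 369.4 kN → block shear.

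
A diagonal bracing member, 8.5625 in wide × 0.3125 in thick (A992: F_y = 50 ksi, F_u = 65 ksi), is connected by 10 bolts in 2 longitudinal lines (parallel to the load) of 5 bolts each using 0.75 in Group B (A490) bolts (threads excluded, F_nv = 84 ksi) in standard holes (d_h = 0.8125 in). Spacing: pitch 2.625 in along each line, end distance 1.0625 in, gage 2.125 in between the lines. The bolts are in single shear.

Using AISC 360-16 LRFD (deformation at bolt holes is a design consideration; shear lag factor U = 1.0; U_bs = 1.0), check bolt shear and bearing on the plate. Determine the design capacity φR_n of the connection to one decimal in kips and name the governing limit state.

243.4 kips (bearing governs)

Bolt shear: A_b = π(0.75)²/4 = 0.44179 in². φR_n = 0.75 × 84 × 0.44179 × 10 × 1 = 278.3 kips.
Bearing (0.3125 in plate, F_u = 65 ksi): end bolts L_c = 1.0625 − 0.8125/2 = 0.65625, R_n = min(1.2×0.65625×0.3125×65, 2.4×0.75×0.3125×65) = 15.996 kips/bolt; interior L_c = 2.625 − 0.8125 = 1.8125, R_n = 36.563 kips/bolt. φR_n = 0.75 × (2×15.996 + 8×36.563) = 243.4 kips.
Governing: min(278.3, 243.4) = 243.4 kips → bearing.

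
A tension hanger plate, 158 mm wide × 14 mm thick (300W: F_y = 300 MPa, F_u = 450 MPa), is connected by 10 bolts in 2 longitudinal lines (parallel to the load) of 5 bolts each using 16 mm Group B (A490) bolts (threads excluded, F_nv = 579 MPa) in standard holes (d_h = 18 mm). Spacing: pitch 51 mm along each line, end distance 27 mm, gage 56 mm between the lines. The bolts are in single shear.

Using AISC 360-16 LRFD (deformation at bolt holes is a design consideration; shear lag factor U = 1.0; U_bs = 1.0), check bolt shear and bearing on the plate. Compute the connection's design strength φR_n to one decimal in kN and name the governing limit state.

873.1 kN (bolt shear governs)

Bolt shear: A_b = π(16)²/4 = 201.06 mm². φR_n = 0.75 × 579 × 201.06 × 10 × 1 = 873.1 kN.
Bearing (14 mm plate, F_u = 450 MPa): end bolts L_c = 27 − 18/2 = 18, R_n = min(1.2×18×14×450, 2.4×16×14×450) = 136.08 kN/bolt; interior L_c = 51 − 18 = 33, R_n = 241.92 kN/bolt. φR_n = 0.75 × (2×136.08 + 8×241.92) = 1655.6 kN.
Governing: min(873.1, 1655.6) = 873.1 kN → bolt shear.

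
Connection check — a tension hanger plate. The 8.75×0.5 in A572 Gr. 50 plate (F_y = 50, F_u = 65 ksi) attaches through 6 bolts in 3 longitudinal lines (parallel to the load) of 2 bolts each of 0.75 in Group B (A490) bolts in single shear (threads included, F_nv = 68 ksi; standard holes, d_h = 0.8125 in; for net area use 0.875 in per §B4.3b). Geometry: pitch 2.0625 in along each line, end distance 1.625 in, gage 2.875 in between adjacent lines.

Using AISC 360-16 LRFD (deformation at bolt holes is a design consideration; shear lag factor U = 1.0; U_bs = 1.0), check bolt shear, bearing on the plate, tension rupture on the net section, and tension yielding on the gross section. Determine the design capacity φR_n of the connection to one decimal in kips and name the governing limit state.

Bolt shear: A_b = π(0.75)²/4 = 0.44179 in². φR_n = 0.75 × 68 × 0.44179 × 6 × 1 = 135.2 kips.
Bearing (0.5 in plate, F_u = 65 ksi): end bolts L_c = 1.625 − 0.8125/2 = 1.21875, R_n = min(1.2×1.21875×0.5×65, 2.4×0.75×0.5×65) = 47.531 kips/bolt; interior L_c = 2.0625 − 0.8125 = 1.25, R_n = 48.75 kips/bolt. φR_n = 0.75 × (3×47.531 + 3×48.75) = 216.6 kips.
Tension rupture (net): A_n = (8.75 − 3×0.875)×0.5 = 3.0625 in² (U = 1.0, A_e = A_n). φR_n = 0.75 × 65 × 3.0625 = 149.3 kips.
Tension yield (gross): A_g = 8.75×0.5 = 4.375 in². φR_n = 0.90 × 50 × 4.375 = 196.9 kips.
Governing: min(135.2, 216.6, 149.3, 196.9) = 135.2 kips → bolt shear.

135.2 kips (bolt shear governs)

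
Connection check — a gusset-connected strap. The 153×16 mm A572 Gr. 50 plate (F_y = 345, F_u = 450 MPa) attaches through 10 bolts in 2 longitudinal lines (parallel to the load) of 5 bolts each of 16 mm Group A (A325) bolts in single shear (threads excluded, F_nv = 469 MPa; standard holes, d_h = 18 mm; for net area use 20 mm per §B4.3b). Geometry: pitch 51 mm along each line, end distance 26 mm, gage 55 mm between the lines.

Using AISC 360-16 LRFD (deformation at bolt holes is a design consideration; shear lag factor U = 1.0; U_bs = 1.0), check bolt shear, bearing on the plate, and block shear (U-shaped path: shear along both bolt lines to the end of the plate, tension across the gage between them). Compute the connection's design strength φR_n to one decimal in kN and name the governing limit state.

Bolt shear: A_b = π(16)²/4 = 201.06 mm². φR_n = 0.75 × 469 × 201.06 × 10 × 1 = 707.2 kN.
Bearing (16 mm plate, F_u = 450 MPa): end bolts L_c = 26 − 18/2 = 17, R_n = min(1.2×17×16×450, 2.4×16×16×450) = 146.88 kN/bolt; interior L_c = 51 − 18 = 33, R_n = 276.48 kN/bolt. φR_n = 0.75 × (2×146.88 + 8×276.48) = 1879.2 kN.
Block shear: shear path 2×[26+4×51] = 2×230 mm, A_gv = 7360, A_nv = 2×(230 − 4.5×20)×16 = 4480 mm²; tension across gage: (55 − 1×20)×16 = 560 mm². R_n = min(0.6×450×4480, 0.6×345×7360) + 1.0×450×560 = min(1209.6, 1523.5) + 252 = 1461.6 kN. φR_n = 0.75 × 1461.6 = 1096.2 kN.
Governing: min(707.2, 1879.2, 1096.2) = 707.2 kN → bolt shear.

707.2 kN (bolt shear governs)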